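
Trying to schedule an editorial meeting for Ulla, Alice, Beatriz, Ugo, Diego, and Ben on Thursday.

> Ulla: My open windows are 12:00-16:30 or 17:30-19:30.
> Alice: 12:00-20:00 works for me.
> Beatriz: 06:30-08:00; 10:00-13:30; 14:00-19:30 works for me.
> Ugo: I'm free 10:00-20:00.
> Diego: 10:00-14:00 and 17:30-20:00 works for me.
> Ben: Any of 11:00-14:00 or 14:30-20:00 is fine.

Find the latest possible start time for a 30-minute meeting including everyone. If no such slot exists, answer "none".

19:00

Ulla ∩ Alice: 12:00-16:30, 17:30-19:30.
Ulla ∩ Alice ∩ Beatriz: 12:00-13:30, 14:00-16:30, 17:30-19:30.
Ulla ∩ Alice ∩ Beatriz ∩ Ugo: 12:00-13:30, 14:00-16:30, 17:30-19:30.
Ulla ∩ Alice ∩ Beatriz ∩ Ugo ∩ Diego: 12:00-13:30, 17:30-19:30.
Ulla ∩ Alice ∩ Beatriz ∩ Ugo ∩ Diego ∩ Ben: 12:00-13:30, 17:30-19:30.
The last common window of at least 30 minutes is 17:30-19:30; a 30-minute meeting can start as late as 19:00 and still end by 19:30.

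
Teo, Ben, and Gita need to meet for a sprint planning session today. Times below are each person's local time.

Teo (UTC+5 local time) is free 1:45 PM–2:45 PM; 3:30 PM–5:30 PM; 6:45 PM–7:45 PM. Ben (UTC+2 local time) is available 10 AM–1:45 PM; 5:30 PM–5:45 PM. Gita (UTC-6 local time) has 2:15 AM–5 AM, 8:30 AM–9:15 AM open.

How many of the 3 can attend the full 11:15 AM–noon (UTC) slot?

1

Teo in UTC: 08:45-09:45, 10:30-12:30, 13:45-14:45 (subtract 5h to convert from UTC+5).
Ben in UTC: 08:00-11:45, 15:30-15:45 (subtract 2h to convert from UTC+2).
Gita in UTC: 08:15-11:00, 14:30-15:15 (add 6h to convert from UTC-6).
Teo can make the full 11:15-12:00 slot — that's 1.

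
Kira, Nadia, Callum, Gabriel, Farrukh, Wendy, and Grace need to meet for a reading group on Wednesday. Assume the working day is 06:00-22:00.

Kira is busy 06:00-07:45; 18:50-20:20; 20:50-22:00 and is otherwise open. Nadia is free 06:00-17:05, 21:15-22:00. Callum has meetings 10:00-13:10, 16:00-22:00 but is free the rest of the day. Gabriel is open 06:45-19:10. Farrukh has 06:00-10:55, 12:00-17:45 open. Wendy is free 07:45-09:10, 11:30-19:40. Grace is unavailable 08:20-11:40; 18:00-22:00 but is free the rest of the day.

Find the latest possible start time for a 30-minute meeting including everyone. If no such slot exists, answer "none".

15:30

Kira free: 07:45-18:50, 20:20-20:50 (invert busy blocks within the working day).
Nadia free: 06:00-17:05, 21:15-22:00.
Callum free: 06:00-10:00, 13:10-16:00 (invert busy blocks within the working day).
Gabriel free: 06:45-19:10.
Farrukh free: 06:00-10:55, 12:00-17:45.
Wendy free: 07:45-09:10, 11:30-19:40.
Grace free: 06:00-08:20, 11:40-18:00 (invert busy blocks within the working day).
Kira ∩ Nadia: 07:45-17:05.
Kira ∩ Nadia ∩ Callum: 07:45-10:00, 13:10-16:00.
Kira ∩ Nadia ∩ Callum ∩ Gabriel: 07:45-10:00, 13:10-16:00.
Kira ∩ Nadia ∩ Callum ∩ Gabriel ∩ Farrukh: 07:45-10:00, 13:10-16:00.
Kira ∩ Nadia ∩ Callum ∩ Gabriel ∩ Farrukh ∩ Wendy: 07:45-09:10, 13:10-16:00.
Kira ∩ Nadia ∩ Callum ∩ Gabriel ∩ Farrukh ∩ Wendy ∩ Grace: 07:45-08:20, 13:10-16:00.
The last common window of at least 30 minutes is 13:10-16:00; a 30-minute meeting can start as late as 15:30 and still end by 16:00.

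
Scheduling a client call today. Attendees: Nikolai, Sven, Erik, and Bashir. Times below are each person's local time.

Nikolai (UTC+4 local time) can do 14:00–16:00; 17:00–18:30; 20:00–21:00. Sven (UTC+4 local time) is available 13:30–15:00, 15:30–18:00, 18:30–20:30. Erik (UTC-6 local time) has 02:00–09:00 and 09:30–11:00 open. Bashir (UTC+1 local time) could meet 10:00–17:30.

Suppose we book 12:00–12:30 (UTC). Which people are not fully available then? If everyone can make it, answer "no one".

Nikolai in UTC: 10:00-12:00, 13:00-14:30, 16:00-17:00 (subtract 4h to convert from UTC+4).
Sven in UTC: 09:30-11:00, 11:30-14:00, 14:30-16:30 (subtract 4h to convert from UTC+4).
Erik in UTC: 08:00-15:00, 15:30-17:00 (add 6h to convert from UTC-6).
Bashir in UTC: 09:00-16:30 (subtract 1h to convert from UTC+1).
Nikolai: not fully free for 12:00-12:30. Sven: free for 12:00-12:30. Erik: free for 12:00-12:30. Bashir: free for 12:00-12:30.

Nikolai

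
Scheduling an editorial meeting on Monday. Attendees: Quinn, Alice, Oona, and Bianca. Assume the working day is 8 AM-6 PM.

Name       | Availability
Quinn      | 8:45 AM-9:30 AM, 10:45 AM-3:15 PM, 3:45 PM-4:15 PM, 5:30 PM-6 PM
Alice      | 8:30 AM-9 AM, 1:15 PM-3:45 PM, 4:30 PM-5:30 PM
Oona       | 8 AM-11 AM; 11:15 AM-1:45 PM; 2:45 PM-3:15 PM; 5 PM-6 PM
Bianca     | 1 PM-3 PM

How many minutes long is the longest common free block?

Quinn ∩ Alice: 08:45-09:00, 13:15-15:15.
Quinn ∩ Alice ∩ Oona: 08:45-09:00, 13:15-13:45, 14:45-15:15.
Quinn ∩ Alice ∩ Oona ∩ Bianca: 13:15-13:45, 14:45-15:00.
The longest is 13:15-13:45 at 30 minutes.

30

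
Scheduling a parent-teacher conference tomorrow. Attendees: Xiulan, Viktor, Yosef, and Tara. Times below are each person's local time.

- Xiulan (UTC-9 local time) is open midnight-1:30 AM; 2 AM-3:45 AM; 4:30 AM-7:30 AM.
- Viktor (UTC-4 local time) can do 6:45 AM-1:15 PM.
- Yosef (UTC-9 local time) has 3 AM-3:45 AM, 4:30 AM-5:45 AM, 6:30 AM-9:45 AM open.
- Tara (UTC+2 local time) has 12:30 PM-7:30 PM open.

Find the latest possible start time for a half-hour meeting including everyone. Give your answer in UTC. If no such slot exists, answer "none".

16:00

Xiulan in UTC: 09:00-10:30, 11:00-12:45, 13:30-16:30 (add 9h to convert from UTC-9).
Viktor in UTC: 10:45-17:15 (add 4h to convert from UTC-4).
Yosef in UTC: 12:00-12:45, 13:30-14:45, 15:30-18:45 (add 9h to convert from UTC-9).
Tara in UTC: 10:30-17:30 (subtract 2h to convert from UTC+2).
Xiulan ∩ Viktor: 11:00-12:45, 13:30-16:30.
Xiulan ∩ Viktor ∩ Yosef: 12:00-12:45, 13:30-14:45, 15:30-16:30.
Xiulan ∩ Viktor ∩ Yosef ∩ Tara: 12:00-12:45, 13:30-14:45, 15:30-16:30.
The last common window of at least 30 minutes is 15:30-16:30; a 30-minute meeting can start as late as 16:00 and still end by 16:30.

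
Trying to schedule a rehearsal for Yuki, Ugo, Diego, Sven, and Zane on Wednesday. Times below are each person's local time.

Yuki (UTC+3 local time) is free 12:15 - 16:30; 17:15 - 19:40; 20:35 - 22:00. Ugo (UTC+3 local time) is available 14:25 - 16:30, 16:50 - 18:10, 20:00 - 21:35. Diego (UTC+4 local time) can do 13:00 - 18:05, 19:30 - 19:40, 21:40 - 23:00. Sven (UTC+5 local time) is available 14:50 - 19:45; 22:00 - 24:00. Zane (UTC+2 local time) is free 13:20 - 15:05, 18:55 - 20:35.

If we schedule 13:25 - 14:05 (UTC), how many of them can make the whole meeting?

2

Yuki in UTC: 09:15-13:30, 14:15-16:40, 17:35-19:00 (subtract 3h to convert from UTC+3).
Ugo in UTC: 11:25-13:30, 13:50-15:10, 17:00-18:35 (subtract 3h to convert from UTC+3).
Diego in UTC: 09:00-14:05, 15:30-15:40, 17:40-19:00 (subtract 4h to convert from UTC+4).
Sven in UTC: 09:50-14:45, 17:00-19:00 (subtract 5h to convert from UTC+5).
Zane in UTC: 11:20-13:05, 16:55-18:35 (subtract 2h to convert from UTC+2).
Diego and Sven can make the full 13:25-14:05 slot — that's 2.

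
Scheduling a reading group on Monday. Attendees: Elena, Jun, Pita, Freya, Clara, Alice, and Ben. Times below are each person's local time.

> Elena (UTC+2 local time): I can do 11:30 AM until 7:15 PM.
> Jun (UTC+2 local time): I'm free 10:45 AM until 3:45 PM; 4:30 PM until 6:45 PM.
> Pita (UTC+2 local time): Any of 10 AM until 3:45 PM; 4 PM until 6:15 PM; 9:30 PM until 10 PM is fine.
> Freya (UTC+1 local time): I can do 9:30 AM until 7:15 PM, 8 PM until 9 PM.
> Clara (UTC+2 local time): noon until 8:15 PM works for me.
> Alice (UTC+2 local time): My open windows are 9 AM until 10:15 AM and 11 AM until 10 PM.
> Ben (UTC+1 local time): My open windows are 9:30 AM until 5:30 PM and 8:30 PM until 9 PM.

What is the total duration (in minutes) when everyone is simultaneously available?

330

Elena in UTC: 09:30-17:15 (subtract 2h to convert from UTC+2).
Jun in UTC: 08:45-13:45, 14:30-16:45 (subtract 2h to convert from UTC+2).
Pita in UTC: 08:00-13:45, 14:00-16:15, 19:30-20:00 (subtract 2h to convert from UTC+2).
Freya in UTC: 08:30-18:15, 19:00-20:00 (subtract 1h to convert from UTC+1).
Clara in UTC: 10:00-18:15 (subtract 2h to convert from UTC+2).
Alice in UTC: 07:00-08:15, 09:00-20:00 (subtract 2h to convert from UTC+2).
Ben in UTC: 08:30-16:30, 19:30-20:00 (subtract 1h to convert from UTC+1).
Elena ∩ Jun: 09:30-13:45, 14:30-16:45.
Elena ∩ Jun ∩ Pita: 09:30-13:45, 14:30-16:15.
Elena ∩ Jun ∩ Pita ∩ Freya: 09:30-13:45, 14:30-16:15.
Elena ∩ Jun ∩ Pita ∩ Freya ∩ Clara: 10:00-13:45, 14:30-16:15.
Elena ∩ Jun ∩ Pita ∩ Freya ∩ Clara ∩ Alice: 10:00-13:45, 14:30-16:15.
Elena ∩ Jun ∩ Pita ∩ Freya ∩ Clara ∩ Alice ∩ Ben: 10:00-13:45, 14:30-16:15.
Summing the common windows: 225 + 105 = 330 minutes.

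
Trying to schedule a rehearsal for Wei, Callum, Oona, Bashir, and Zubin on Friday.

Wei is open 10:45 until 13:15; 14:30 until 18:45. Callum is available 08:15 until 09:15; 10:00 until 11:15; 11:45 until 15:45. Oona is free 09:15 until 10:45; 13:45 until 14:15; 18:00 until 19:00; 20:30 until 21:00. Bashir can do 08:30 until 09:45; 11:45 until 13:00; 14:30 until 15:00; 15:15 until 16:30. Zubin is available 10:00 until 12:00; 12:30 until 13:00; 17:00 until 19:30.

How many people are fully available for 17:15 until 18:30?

2

Wei and Zubin can make the full 17:15-18:30 slot — that's 2.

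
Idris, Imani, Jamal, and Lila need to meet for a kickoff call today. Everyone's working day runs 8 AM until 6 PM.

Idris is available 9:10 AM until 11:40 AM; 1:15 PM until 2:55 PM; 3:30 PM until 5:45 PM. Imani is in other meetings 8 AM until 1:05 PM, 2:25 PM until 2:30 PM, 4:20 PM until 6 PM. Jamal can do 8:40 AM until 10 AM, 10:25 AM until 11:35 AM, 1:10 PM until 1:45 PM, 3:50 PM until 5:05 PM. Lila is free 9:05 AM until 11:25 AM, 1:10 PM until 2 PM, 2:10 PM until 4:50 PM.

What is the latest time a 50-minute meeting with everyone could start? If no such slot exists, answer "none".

none

Idris free: 09:10-11:40, 13:15-14:55, 15:30-17:45.
Imani free: 13:05-14:25, 14:30-16:20 (invert busy blocks within the working day).
Jamal free: 08:40-10:00, 10:25-11:35, 13:10-13:45, 15:50-17:05.
Lila free: 09:05-11:25, 13:10-14:00, 14:10-16:50.
Idris ∩ Imani: 13:15-14:25, 14:30-14:55, 15:30-16:20.
Idris ∩ Imani ∩ Jamal: 13:15-13:45, 15:50-16:20.
Idris ∩ Imani ∩ Jamal ∩ Lila: 13:15-13:45, 15:50-16:20.
No common window is at least 50 minutes long.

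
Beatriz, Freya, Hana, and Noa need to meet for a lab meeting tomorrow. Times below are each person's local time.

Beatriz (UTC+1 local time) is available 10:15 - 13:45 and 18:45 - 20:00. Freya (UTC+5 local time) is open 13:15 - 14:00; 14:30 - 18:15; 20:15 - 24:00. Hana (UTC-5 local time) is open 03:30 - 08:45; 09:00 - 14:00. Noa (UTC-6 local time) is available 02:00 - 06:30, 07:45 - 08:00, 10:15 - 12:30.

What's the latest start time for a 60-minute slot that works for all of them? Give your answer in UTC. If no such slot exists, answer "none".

11:30

Beatriz in UTC: 09:15-12:45, 17:45-19:00 (subtract 1h to convert from UTC+1).
Freya in UTC: 08:15-09:00, 09:30-13:15, 15:15-19:00 (subtract 5h to convert from UTC+5).
Hana in UTC: 08:30-13:45, 14:00-19:00 (add 5h to convert from UTC-5).
Noa in UTC: 08:00-12:30, 13:45-14:00, 16:15-18:30 (add 6h to convert from UTC-6).
Beatriz ∩ Freya: 09:30-12:45, 17:45-19:00.
Beatriz ∩ Freya ∩ Hana: 09:30-12:45, 17:45-19:00.
Beatriz ∩ Freya ∩ Hana ∩ Noa: 09:30-12:30, 17:45-18:30.
The last common window of at least 60 minutes is 09:30-12:30; a 60-minute meeting can start as late as 11:30 and still end by 12:30.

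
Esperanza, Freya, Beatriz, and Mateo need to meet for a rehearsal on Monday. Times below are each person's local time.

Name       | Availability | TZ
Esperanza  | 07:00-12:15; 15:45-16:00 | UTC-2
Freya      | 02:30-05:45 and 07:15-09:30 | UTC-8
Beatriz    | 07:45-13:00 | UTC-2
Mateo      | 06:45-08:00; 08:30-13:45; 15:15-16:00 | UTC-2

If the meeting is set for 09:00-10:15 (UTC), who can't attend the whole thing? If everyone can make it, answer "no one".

Esperanza in UTC: 09:00-14:15, 17:45-18:00 (add 2h to convert from UTC-2).
Freya in UTC: 10:30-13:45, 15:15-17:30 (add 8h to convert from UTC-8).
Beatriz in UTC: 09:45-15:00 (add 2h to convert from UTC-2).
Mateo in UTC: 08:45-10:00, 10:30-15:45, 17:15-18:00 (add 2h to convert from UTC-2).
Esperanza: free for 09:00-10:15. Freya: not fully free for 09:00-10:15. Beatriz: not fully free for 09:00-10:15. Mateo: not fully free for 09:00-10:15.

Beatriz, Freya, Mateo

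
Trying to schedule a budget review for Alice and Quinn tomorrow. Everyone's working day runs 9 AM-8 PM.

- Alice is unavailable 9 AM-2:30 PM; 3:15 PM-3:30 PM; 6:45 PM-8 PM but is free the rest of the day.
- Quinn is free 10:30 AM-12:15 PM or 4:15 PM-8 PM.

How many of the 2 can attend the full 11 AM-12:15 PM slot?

Alice free: 14:30-15:15, 15:30-18:45 (invert busy blocks within the working day).
Quinn free: 10:30-12:15, 16:15-20:00.
Quinn can make the full 11:00-12:15 slot — that's 1.

1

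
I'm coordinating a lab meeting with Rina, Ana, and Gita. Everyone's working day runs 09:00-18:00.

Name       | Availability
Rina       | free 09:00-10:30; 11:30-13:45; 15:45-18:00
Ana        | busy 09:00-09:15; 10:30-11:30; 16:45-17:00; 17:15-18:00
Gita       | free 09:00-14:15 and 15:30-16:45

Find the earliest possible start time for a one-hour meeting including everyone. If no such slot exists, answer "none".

Rina free: 09:00-10:30, 11:30-13:45, 15:45-18:00.
Ana free: 09:15-10:30, 11:30-16:45, 17:00-17:15 (invert busy blocks within the working day).
Gita free: 09:00-14:15, 15:30-16:45.
Rina ∩ Ana: 09:15-10:30, 11:30-13:45, 15:45-16:45, 17:00-17:15.
Rina ∩ Ana ∩ Gita: 09:15-10:30, 11:30-13:45, 15:45-16:45.
The first common window of at least 60 minutes is 09:15-10:30, so the earliest start is 09:15.

09:15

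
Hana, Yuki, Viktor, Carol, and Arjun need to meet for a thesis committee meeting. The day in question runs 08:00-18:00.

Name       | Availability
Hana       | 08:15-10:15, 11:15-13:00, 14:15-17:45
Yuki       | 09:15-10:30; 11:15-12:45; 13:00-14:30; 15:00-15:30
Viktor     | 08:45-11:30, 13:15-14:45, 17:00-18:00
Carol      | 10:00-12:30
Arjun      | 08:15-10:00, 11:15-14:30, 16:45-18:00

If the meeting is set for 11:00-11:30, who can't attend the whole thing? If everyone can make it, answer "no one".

Hana: not fully free for 11:00-11:30. Yuki: not fully free for 11:00-11:30. Viktor: free for 11:00-11:30. Carol: free for 11:00-11:30. Arjun: not fully free for 11:00-11:30.

Arjun, Hana, Yuki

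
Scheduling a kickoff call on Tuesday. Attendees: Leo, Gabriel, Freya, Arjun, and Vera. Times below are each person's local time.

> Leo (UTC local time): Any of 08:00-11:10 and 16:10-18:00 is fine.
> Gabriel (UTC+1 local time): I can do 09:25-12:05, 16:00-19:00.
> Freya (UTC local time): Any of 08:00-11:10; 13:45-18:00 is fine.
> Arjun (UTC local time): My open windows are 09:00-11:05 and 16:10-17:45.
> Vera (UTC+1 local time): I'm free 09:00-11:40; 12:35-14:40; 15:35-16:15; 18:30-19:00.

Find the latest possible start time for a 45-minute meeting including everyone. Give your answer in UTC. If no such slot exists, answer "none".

09:55

Leo in UTC: 08:00-11:10, 16:10-18:00.
Gabriel in UTC: 08:25-11:05, 15:00-18:00 (subtract 1h to convert from UTC+1).
Freya in UTC: 08:00-11:10, 13:45-18:00.
Arjun in UTC: 09:00-11:05, 16:10-17:45.
Vera in UTC: 08:00-10:40, 11:35-13:40, 14:35-15:15, 17:30-18:00 (subtract 1h to convert from UTC+1).
Leo ∩ Gabriel: 08:25-11:05, 16:10-18:00.
Leo ∩ Gabriel ∩ Freya: 08:25-11:05, 16:10-18:00.
Leo ∩ Gabriel ∩ Freya ∩ Arjun: 09:00-11:05, 16:10-17:45.
Leo ∩ Gabriel ∩ Freya ∩ Arjun ∩ Vera: 09:00-10:40, 17:30-17:45.
The last common window of at least 45 minutes is 09:00-10:40; a 45-minute meeting can start as late as 09:55 and still end by 10:40.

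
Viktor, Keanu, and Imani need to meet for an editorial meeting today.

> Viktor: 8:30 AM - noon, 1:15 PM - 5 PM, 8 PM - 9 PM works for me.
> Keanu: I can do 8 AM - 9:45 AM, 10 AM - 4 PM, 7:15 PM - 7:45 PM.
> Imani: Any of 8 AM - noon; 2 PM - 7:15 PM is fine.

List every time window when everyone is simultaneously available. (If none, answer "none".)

08:30-09:45, 10:00-12:00, 14:00-16:00

Viktor ∩ Keanu: 08:30-09:45, 10:00-12:00, 13:15-16:00.
Viktor ∩ Keanu ∩ Imani: 08:30-09:45, 10:00-12:00, 14:00-16:00.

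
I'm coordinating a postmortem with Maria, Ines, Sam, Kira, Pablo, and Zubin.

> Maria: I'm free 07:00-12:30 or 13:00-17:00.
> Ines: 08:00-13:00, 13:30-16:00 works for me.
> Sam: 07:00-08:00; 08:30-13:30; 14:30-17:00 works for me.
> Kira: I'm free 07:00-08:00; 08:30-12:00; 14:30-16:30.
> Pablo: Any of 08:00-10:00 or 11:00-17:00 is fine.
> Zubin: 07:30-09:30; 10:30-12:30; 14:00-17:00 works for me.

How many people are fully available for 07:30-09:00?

2

Maria and Zubin can make the full 07:30-09:00 slot — that's 2.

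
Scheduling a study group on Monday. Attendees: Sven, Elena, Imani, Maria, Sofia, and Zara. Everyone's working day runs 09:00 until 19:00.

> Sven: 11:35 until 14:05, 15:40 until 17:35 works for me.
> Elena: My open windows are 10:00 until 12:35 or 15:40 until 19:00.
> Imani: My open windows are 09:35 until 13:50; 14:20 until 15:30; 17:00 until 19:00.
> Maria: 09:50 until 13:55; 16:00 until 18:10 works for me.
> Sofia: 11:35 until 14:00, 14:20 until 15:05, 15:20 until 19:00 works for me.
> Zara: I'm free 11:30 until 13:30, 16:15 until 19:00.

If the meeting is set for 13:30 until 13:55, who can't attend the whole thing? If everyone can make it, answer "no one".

Sven: free for 13:30-13:55. Elena: not fully free for 13:30-13:55. Imani: not fully free for 13:30-13:55. Maria: free for 13:30-13:55. Sofia: free for 13:30-13:55. Zara: not fully free for 13:30-13:55.

Elena, Imani, Zara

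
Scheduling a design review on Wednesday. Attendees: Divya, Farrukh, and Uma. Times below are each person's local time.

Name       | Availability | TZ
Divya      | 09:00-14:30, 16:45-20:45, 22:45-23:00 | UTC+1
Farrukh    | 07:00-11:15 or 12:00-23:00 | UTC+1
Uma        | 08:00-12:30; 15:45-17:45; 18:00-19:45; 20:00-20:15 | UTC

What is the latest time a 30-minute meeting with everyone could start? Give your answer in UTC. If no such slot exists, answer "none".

Divya in UTC: 08:00-13:30, 15:45-19:45, 21:45-22:00 (subtract 1h to convert from UTC+1).
Farrukh in UTC: 06:00-10:15, 11:00-22:00 (subtract 1h to convert from UTC+1).
Uma in UTC: 08:00-12:30, 15:45-17:45, 18:00-19:45, 20:00-20:15.
Divya ∩ Farrukh: 08:00-10:15, 11:00-13:30, 15:45-19:45, 21:45-22:00.
Divya ∩ Farrukh ∩ Uma: 08:00-10:15, 11:00-12:30, 15:45-17:45, 18:00-19:45.
The last common window of at least 30 minutes is 18:00-19:45; a 30-minute meeting can start as late as 19:15 and still end by 19:45.

19:15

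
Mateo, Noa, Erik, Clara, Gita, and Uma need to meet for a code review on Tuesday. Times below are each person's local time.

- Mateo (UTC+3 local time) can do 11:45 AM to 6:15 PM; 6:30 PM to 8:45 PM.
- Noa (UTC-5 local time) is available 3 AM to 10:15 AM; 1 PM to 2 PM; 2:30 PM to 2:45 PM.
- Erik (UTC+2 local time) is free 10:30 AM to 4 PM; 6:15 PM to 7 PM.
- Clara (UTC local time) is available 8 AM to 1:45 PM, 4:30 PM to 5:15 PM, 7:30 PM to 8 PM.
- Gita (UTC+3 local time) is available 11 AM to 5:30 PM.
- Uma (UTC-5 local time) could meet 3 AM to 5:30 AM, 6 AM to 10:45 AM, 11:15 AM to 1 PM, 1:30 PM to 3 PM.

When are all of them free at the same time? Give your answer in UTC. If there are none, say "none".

08:45-10:30, 11:00-13:45

Mateo in UTC: 08:45-15:15, 15:30-17:45 (subtract 3h to convert from UTC+3).
Noa in UTC: 08:00-15:15, 18:00-19:00, 19:30-19:45 (add 5h to convert from UTC-5).
Erik in UTC: 08:30-14:00, 16:15-17:00 (subtract 2h to convert from UTC+2).
Clara in UTC: 08:00-13:45, 16:30-17:15, 19:30-20:00.
Gita in UTC: 08:00-14:30 (subtract 3h to convert from UTC+3).
Uma in UTC: 08:00-10:30, 11:00-15:45, 16:15-18:00, 18:30-20:00 (add 5h to convert from UTC-5).
Mateo ∩ Noa: 08:45-15:15.
Mateo ∩ Noa ∩ Erik: 08:45-14:00.
Mateo ∩ Noa ∩ Erik ∩ Clara: 08:45-13:45.
Mateo ∩ Noa ∩ Erik ∩ Clara ∩ Gita: 08:45-13:45.
Mateo ∩ Noa ∩ Erik ∩ Clara ∩ Gita ∩ Uma: 08:45-10:30, 11:00-13:45.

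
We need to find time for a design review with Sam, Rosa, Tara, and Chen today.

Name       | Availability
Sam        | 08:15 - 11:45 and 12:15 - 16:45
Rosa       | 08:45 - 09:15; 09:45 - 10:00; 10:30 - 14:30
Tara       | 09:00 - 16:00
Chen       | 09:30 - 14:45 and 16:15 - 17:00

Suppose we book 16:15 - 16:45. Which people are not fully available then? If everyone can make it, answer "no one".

Rosa, Tara

Sam: free for 16:15-16:45. Rosa: not fully free for 16:15-16:45. Tara: not fully free for 16:15-16:45. Chen: free for 16:15-16:45.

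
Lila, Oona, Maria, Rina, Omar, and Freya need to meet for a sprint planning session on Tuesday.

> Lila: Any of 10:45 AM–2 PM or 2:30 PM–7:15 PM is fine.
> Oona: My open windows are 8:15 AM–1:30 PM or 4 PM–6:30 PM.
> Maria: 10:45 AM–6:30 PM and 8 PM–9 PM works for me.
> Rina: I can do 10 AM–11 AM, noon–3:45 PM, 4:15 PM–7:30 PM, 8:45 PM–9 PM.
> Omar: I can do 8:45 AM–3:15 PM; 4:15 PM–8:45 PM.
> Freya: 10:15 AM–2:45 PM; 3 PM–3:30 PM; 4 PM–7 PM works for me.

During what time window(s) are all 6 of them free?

Lila ∩ Oona: 10:45-13:30, 16:00-18:30.
Lila ∩ Oona ∩ Maria: 10:45-13:30, 16:00-18:30.
Lila ∩ Oona ∩ Maria ∩ Rina: 10:45-11:00, 12:00-13:30, 16:15-18:30.
Lila ∩ Oona ∩ Maria ∩ Rina ∩ Omar: 10:45-11:00, 12:00-13:30, 16:15-18:30.
Lila ∩ Oona ∩ Maria ∩ Rina ∩ Omar ∩ Freya: 10:45-11:00, 12:00-13:30, 16:15-18:30.
So the common availability across everyone is 10:45-11:00, 12:00-13:30, 16:15-18:30.

10:45-11:00, 12:00-13:30, 16:15-18:30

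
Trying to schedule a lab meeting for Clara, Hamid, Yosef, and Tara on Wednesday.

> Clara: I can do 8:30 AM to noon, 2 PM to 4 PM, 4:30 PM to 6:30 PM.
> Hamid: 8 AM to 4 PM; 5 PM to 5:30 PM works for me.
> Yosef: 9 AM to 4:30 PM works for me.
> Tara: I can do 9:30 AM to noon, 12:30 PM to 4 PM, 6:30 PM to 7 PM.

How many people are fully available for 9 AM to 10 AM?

Clara, Hamid, and Yosef can make the full 09:00-10:00 slot — that's 3.

3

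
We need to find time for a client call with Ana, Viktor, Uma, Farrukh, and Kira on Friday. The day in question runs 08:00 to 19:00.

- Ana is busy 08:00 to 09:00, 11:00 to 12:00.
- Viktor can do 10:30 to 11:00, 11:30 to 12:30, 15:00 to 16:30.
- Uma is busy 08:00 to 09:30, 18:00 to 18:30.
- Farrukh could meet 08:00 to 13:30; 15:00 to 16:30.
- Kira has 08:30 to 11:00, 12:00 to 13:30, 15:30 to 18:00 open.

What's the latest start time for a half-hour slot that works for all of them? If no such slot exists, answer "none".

Ana free: 09:00-11:00, 12:00-19:00 (invert busy blocks within the working day).
Viktor free: 10:30-11:00, 11:30-12:30, 15:00-16:30.
Uma free: 09:30-18:00, 18:30-19:00 (invert busy blocks within the working day).
Farrukh free: 08:00-13:30, 15:00-16:30.
Kira free: 08:30-11:00, 12:00-13:30, 15:30-18:00.
Ana ∩ Viktor: 10:30-11:00, 12:00-12:30, 15:00-16:30.
Ana ∩ Viktor ∩ Uma: 10:30-11:00, 12:00-12:30, 15:00-16:30.
Ana ∩ Viktor ∩ Uma ∩ Farrukh: 10:30-11:00, 12:00-12:30, 15:00-16:30.
Ana ∩ Viktor ∩ Uma ∩ Farrukh ∩ Kira: 10:30-11:00, 12:00-12:30, 15:30-16:30.
So the common availability across everyone is 10:30-11:00, 12:00-12:30, 15:30-16:30.
The last common window of at least 30 minutes is 15:30-16:30; a 30-minute meeting can start as late as 16:00 and still end by 16:30.

16:00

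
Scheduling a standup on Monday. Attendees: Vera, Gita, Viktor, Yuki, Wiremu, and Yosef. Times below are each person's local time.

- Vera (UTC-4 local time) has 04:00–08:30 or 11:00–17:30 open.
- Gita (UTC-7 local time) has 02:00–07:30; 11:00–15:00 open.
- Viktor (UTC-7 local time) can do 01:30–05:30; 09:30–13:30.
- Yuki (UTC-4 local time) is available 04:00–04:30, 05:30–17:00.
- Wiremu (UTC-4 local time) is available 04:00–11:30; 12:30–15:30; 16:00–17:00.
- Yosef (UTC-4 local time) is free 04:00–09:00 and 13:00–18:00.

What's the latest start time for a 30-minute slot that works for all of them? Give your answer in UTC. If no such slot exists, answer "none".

Vera in UTC: 08:00-12:30, 15:00-21:30 (add 4h to convert from UTC-4).
Gita in UTC: 09:00-14:30, 18:00-22:00 (add 7h to convert from UTC-7).
Viktor in UTC: 08:30-12:30, 16:30-20:30 (add 7h to convert from UTC-7).
Yuki in UTC: 08:00-08:30, 09:30-21:00 (add 4h to convert from UTC-4).
Wiremu in UTC: 08:00-15:30, 16:30-19:30, 20:00-21:00 (add 4h to convert from UTC-4).
Yosef in UTC: 08:00-13:00, 17:00-22:00 (add 4h to convert from UTC-4).
Vera ∩ Gita: 09:00-12:30, 18:00-21:30.
Vera ∩ Gita ∩ Viktor: 09:00-12:30, 18:00-20:30.
Vera ∩ Gita ∩ Viktor ∩ Yuki: 09:30-12:30, 18:00-20:30.
Vera ∩ Gita ∩ Viktor ∩ Yuki ∩ Wiremu: 09:30-12:30, 18:00-19:30, 20:00-20:30.
Vera ∩ Gita ∩ Viktor ∩ Yuki ∩ Wiremu ∩ Yosef: 09:30-12:30, 18:00-19:30, 20:00-20:30.
The last common window of at least 30 minutes is 20:00-20:30; a 30-minute meeting can start as late as 20:00 and still end by 20:30.

20:00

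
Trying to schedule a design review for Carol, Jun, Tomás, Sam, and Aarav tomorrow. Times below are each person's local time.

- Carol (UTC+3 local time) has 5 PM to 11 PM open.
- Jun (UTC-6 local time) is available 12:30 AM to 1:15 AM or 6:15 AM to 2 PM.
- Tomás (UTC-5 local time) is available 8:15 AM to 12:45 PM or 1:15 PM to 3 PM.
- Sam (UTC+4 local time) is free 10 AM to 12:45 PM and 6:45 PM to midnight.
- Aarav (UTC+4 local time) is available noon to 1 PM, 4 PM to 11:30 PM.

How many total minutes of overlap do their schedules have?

Carol in UTC: 14:00-20:00 (subtract 3h to convert from UTC+3).
Jun in UTC: 06:30-07:15, 12:15-20:00 (add 6h to convert from UTC-6).
Tomás in UTC: 13:15-17:45, 18:15-20:00 (add 5h to convert from UTC-5).
Sam in UTC: 06:00-08:45, 14:45-20:00 (subtract 4h to convert from UTC+4).
Aarav in UTC: 08:00-09:00, 12:00-19:30 (subtract 4h to convert from UTC+4).
Carol ∩ Jun: 14:00-20:00.
Carol ∩ Jun ∩ Tomás: 14:00-17:45, 18:15-20:00.
Carol ∩ Jun ∩ Tomás ∩ Sam: 14:45-17:45, 18:15-20:00.
Carol ∩ Jun ∩ Tomás ∩ Sam ∩ Aarav: 14:45-17:45, 18:15-19:30.
Summing the common windows: 180 + 75 = 255 minutes.

255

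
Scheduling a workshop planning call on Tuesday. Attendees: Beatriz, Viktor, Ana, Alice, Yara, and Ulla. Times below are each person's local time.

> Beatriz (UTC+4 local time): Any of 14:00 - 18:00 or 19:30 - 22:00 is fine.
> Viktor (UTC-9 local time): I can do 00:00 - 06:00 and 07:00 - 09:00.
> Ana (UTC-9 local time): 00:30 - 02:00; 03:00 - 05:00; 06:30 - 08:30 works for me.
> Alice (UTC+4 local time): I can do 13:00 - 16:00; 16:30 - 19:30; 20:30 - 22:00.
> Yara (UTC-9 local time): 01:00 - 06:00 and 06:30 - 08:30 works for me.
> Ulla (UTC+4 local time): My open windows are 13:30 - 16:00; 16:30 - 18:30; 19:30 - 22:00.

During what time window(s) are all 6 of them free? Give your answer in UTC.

Beatriz in UTC: 10:00-14:00, 15:30-18:00 (subtract 4h to convert from UTC+4).
Viktor in UTC: 09:00-15:00, 16:00-18:00 (add 9h to convert from UTC-9).
Ana in UTC: 09:30-11:00, 12:00-14:00, 15:30-17:30 (add 9h to convert from UTC-9).
Alice in UTC: 09:00-12:00, 12:30-15:30, 16:30-18:00 (subtract 4h to convert from UTC+4).
Yara in UTC: 10:00-15:00, 15:30-17:30 (add 9h to convert from UTC-9).
Ulla in UTC: 09:30-12:00, 12:30-14:30, 15:30-18:00 (subtract 4h to convert from UTC+4).
Beatriz ∩ Viktor: 10:00-14:00, 16:00-18:00.
Beatriz ∩ Viktor ∩ Ana: 10:00-11:00, 12:00-14:00, 16:00-17:30.
Beatriz ∩ Viktor ∩ Ana ∩ Alice: 10:00-11:00, 12:30-14:00, 16:30-17:30.
Beatriz ∩ Viktor ∩ Ana ∩ Alice ∩ Yara: 10:00-11:00, 12:30-14:00, 16:30-17:30.
Beatriz ∩ Viktor ∩ Ana ∩ Alice ∩ Yara ∩ Ulla: 10:00-11:00, 12:30-14:00, 16:30-17:30.

10:00-11:00, 12:30-14:00, 16:30-17:30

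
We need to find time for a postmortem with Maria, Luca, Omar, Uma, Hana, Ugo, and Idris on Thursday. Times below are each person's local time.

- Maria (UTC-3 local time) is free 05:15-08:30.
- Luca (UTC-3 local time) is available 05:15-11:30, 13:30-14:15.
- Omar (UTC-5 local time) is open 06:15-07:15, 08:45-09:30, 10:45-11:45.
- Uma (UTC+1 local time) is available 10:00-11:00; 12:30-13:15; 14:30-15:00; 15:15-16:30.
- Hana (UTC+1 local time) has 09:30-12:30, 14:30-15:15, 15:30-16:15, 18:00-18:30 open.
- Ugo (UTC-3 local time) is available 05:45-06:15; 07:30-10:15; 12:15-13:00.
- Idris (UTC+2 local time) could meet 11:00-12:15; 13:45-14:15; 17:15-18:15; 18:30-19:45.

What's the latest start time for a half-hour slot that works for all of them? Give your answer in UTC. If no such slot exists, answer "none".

Maria in UTC: 08:15-11:30 (add 3h to convert from UTC-3).
Luca in UTC: 08:15-14:30, 16:30-17:15 (add 3h to convert from UTC-3).
Omar in UTC: 11:15-12:15, 13:45-14:30, 15:45-16:45 (add 5h to convert from UTC-5).
Uma in UTC: 09:00-10:00, 11:30-12:15, 13:30-14:00, 14:15-15:30 (subtract 1h to convert from UTC+1).
Hana in UTC: 08:30-11:30, 13:30-14:15, 14:30-15:15, 17:00-17:30 (subtract 1h to convert from UTC+1).
Ugo in UTC: 08:45-09:15, 10:30-13:15, 15:15-16:00 (add 3h to convert from UTC-3).
Idris in UTC: 09:00-10:15, 11:45-12:15, 15:15-16:15, 16:30-17:45 (subtract 2h to convert from UTC+2).
Maria ∩ Luca: 08:15-11:30.
Maria ∩ Luca ∩ Omar: 11:15-11:30.
Maria ∩ Luca ∩ Omar ∩ Uma: ∅.
Maria ∩ Luca ∩ Omar ∩ Uma ∩ Hana: ∅.
Maria ∩ Luca ∩ Omar ∩ Uma ∩ Hana ∩ Ugo: ∅.
Maria ∩ Luca ∩ Omar ∩ Uma ∩ Hana ∩ Ugo ∩ Idris: ∅.
There is no time when everyone is free.
No common window is at least 30 minutes long.

none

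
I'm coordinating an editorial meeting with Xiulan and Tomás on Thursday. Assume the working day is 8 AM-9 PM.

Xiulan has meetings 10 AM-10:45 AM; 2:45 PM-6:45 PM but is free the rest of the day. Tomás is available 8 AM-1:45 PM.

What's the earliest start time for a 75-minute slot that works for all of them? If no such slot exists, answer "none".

08:00

Xiulan free: 08:00-10:00, 10:45-14:45, 18:45-21:00 (invert busy blocks within the working day).
Tomás free: 08:00-13:45.
Xiulan ∩ Tomás: 08:00-10:00, 10:45-13:45.
The first common window of at least 75 minutes is 08:00-10:00, so the earliest start is 08:00.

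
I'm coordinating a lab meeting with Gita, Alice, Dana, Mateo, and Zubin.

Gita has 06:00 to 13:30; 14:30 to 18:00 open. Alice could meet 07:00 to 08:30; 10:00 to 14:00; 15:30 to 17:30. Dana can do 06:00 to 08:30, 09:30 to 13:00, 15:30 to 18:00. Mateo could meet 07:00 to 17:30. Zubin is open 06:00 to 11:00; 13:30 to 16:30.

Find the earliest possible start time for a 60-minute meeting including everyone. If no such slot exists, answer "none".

Gita ∩ Alice: 07:00-08:30, 10:00-13:30, 15:30-17:30.
Gita ∩ Alice ∩ Dana: 07:00-08:30, 10:00-13:00, 15:30-17:30.
Gita ∩ Alice ∩ Dana ∩ Mateo: 07:00-08:30, 10:00-13:00, 15:30-17:30.
Gita ∩ Alice ∩ Dana ∩ Mateo ∩ Zubin: 07:00-08:30, 10:00-11:00, 15:30-16:30.
The first common window of at least 60 minutes is 07:00-08:30, so the earliest start is 07:00.

07:00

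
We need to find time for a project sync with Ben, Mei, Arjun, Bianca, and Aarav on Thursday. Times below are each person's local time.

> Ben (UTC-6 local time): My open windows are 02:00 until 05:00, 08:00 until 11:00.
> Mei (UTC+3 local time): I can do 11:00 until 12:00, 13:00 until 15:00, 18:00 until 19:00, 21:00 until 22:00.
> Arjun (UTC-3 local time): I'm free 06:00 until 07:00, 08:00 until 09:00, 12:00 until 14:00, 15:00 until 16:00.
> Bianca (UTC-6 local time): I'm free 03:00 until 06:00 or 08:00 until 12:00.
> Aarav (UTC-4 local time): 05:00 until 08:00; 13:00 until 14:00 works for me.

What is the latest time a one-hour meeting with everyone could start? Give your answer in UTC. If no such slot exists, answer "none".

Ben in UTC: 08:00-11:00, 14:00-17:00 (add 6h to convert from UTC-6).
Mei in UTC: 08:00-09:00, 10:00-12:00, 15:00-16:00, 18:00-19:00 (subtract 3h to convert from UTC+3).
Arjun in UTC: 09:00-10:00, 11:00-12:00, 15:00-17:00, 18:00-19:00 (add 3h to convert from UTC-3).
Bianca in UTC: 09:00-12:00, 14:00-18:00 (add 6h to convert from UTC-6).
Aarav in UTC: 09:00-12:00, 17:00-18:00 (add 4h to convert from UTC-4).
Ben ∩ Mei: 08:00-09:00, 10:00-11:00, 15:00-16:00.
Ben ∩ Mei ∩ Arjun: 15:00-16:00.
Ben ∩ Mei ∩ Arjun ∩ Bianca: 15:00-16:00.
Ben ∩ Mei ∩ Arjun ∩ Bianca ∩ Aarav: ∅.
There is no time when everyone is free.
No common window is at least 60 minutes long.

none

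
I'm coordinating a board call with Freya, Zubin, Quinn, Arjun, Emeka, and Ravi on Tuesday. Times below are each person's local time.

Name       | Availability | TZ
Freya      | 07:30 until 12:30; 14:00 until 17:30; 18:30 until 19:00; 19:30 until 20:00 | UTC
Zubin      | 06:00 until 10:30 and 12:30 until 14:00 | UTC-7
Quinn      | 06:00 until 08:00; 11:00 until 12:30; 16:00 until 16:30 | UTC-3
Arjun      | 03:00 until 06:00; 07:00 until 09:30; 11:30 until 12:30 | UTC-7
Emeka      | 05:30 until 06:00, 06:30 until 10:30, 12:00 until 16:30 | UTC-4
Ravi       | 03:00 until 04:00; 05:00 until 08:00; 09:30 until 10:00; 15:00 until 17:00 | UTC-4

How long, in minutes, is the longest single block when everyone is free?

Freya in UTC: 07:30-12:30, 14:00-17:30, 18:30-19:00, 19:30-20:00.
Zubin in UTC: 13:00-17:30, 19:30-21:00 (add 7h to convert from UTC-7).
Quinn in UTC: 09:00-11:00, 14:00-15:30, 19:00-19:30 (add 3h to convert from UTC-3).
Arjun in UTC: 10:00-13:00, 14:00-16:30, 18:30-19:30 (add 7h to convert from UTC-7).
Emeka in UTC: 09:30-10:00, 10:30-14:30, 16:00-20:30 (add 4h to convert from UTC-4).
Ravi in UTC: 07:00-08:00, 09:00-12:00, 13:30-14:00, 19:00-21:00 (add 4h to convert from UTC-4).
Freya ∩ Zubin: 14:00-17:30, 19:30-20:00.
Freya ∩ Zubin ∩ Quinn: 14:00-15:30.
Freya ∩ Zubin ∩ Quinn ∩ Arjun: 14:00-15:30.
Freya ∩ Zubin ∩ Quinn ∩ Arjun ∩ Emeka: 14:00-14:30.
Freya ∩ Zubin ∩ Quinn ∩ Arjun ∩ Emeka ∩ Ravi: ∅.
There is no time when everyone is free.
No common window exists, so the longest block is 0 minutes.

0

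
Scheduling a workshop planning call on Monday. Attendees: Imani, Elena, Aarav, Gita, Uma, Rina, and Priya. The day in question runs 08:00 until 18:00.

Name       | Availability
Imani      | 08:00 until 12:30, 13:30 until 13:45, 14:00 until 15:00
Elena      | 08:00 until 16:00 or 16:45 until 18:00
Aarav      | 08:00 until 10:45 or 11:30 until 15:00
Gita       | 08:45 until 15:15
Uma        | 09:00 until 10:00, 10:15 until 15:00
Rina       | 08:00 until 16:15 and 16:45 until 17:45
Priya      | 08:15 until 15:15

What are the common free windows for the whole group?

Imani ∩ Elena: 08:00-12:30, 13:30-13:45, 14:00-15:00.
Imani ∩ Elena ∩ Aarav: 08:00-10:45, 11:30-12:30, 13:30-13:45, 14:00-15:00.
Imani ∩ Elena ∩ Aarav ∩ Gita: 08:45-10:45, 11:30-12:30, 13:30-13:45, 14:00-15:00.
Imani ∩ Elena ∩ Aarav ∩ Gita ∩ Uma: 09:00-10:00, 10:15-10:45, 11:30-12:30, 13:30-13:45, 14:00-15:00.
Imani ∩ Elena ∩ Aarav ∩ Gita ∩ Uma ∩ Rina: 09:00-10:00, 10:15-10:45, 11:30-12:30, 13:30-13:45, 14:00-15:00.
Imani ∩ Elena ∩ Aarav ∩ Gita ∩ Uma ∩ Rina ∩ Priya: 09:00-10:00, 10:15-10:45, 11:30-12:30, 13:30-13:45, 14:00-15:00.
Those are the intersection windows.

09:00-10:00, 10:15-10:45, 11:30-12:30, 13:30-13:45, 14:00-15:00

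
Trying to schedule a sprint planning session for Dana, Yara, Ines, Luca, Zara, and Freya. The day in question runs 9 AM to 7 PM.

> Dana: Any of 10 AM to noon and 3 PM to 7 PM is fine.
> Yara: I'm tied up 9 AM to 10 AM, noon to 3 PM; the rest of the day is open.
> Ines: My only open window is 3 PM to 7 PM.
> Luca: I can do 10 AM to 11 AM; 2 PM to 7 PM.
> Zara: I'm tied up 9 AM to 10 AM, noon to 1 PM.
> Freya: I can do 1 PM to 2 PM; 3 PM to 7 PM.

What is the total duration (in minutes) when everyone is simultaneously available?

240

Dana free: 10:00-12:00, 15:00-19:00.
Yara free: 10:00-12:00, 15:00-19:00 (invert busy blocks within the working day).
Ines free: 15:00-19:00.
Luca free: 10:00-11:00, 14:00-19:00.
Zara free: 10:00-12:00, 13:00-19:00 (invert busy blocks within the working day).
Freya free: 13:00-14:00, 15:00-19:00.
Dana ∩ Yara: 10:00-12:00, 15:00-19:00.
Dana ∩ Yara ∩ Ines: 15:00-19:00.
Dana ∩ Yara ∩ Ines ∩ Luca: 15:00-19:00.
Dana ∩ Yara ∩ Ines ∩ Luca ∩ Zara: 15:00-19:00.
Dana ∩ Yara ∩ Ines ∩ Luca ∩ Zara ∩ Freya: 15:00-19:00.
That's a single block of 240 minutes.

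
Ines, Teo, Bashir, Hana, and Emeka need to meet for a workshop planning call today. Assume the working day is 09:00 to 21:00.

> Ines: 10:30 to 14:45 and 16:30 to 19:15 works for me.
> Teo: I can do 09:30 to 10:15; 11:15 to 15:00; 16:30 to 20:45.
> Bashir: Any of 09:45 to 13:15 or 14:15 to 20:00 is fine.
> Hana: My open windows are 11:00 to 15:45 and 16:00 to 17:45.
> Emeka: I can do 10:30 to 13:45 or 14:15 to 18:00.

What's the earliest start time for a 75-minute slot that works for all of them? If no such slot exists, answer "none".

11:15

Ines ∩ Teo: 11:15-14:45, 16:30-19:15.
Ines ∩ Teo ∩ Bashir: 11:15-13:15, 14:15-14:45, 16:30-19:15.
Ines ∩ Teo ∩ Bashir ∩ Hana: 11:15-13:15, 14:15-14:45, 16:30-17:45.
Ines ∩ Teo ∩ Bashir ∩ Hana ∩ Emeka: 11:15-13:15, 14:15-14:45, 16:30-17:45.
The first common window of at least 75 minutes is 11:15-13:15, so the earliest start is 11:15.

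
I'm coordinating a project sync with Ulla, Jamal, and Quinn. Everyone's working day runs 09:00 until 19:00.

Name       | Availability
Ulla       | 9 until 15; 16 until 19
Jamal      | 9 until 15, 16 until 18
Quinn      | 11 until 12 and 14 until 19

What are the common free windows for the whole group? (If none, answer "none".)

11:00-12:00, 14:00-15:00, 16:00-18:00

Ulla ∩ Jamal: 09:00-15:00, 16:00-18:00.
Ulla ∩ Jamal ∩ Quinn: 11:00-12:00, 14:00-15:00, 16:00-18:00.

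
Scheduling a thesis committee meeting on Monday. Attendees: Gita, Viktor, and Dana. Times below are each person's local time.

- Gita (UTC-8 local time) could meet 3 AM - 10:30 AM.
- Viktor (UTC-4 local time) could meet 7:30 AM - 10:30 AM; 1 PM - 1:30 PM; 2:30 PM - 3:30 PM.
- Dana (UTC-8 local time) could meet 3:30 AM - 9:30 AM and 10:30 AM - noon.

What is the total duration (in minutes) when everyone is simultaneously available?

210

Gita in UTC: 11:00-18:30 (add 8h to convert from UTC-8).
Viktor in UTC: 11:30-14:30, 17:00-17:30, 18:30-19:30 (add 4h to convert from UTC-4).
Dana in UTC: 11:30-17:30, 18:30-20:00 (add 8h to convert from UTC-8).
Gita ∩ Viktor: 11:30-14:30, 17:00-17:30.
Gita ∩ Viktor ∩ Dana: 11:30-14:30, 17:00-17:30.
So the common availability across everyone is 11:30-14:30, 17:00-17:30.
Summing the common windows: 180 + 30 = 210 minutes.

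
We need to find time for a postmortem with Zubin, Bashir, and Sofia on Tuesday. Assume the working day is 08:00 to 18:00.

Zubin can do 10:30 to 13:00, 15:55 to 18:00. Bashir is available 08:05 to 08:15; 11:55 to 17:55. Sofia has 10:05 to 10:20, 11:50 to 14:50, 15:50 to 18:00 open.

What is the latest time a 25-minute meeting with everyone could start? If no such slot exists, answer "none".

17:30

Zubin ∩ Bashir: 11:55-13:00, 15:55-17:55.
Zubin ∩ Bashir ∩ Sofia: 11:55-13:00, 15:55-17:55.
The last common window of at least 25 minutes is 15:55-17:55; a 25-minute meeting can start as late as 17:30 and still end by 17:55.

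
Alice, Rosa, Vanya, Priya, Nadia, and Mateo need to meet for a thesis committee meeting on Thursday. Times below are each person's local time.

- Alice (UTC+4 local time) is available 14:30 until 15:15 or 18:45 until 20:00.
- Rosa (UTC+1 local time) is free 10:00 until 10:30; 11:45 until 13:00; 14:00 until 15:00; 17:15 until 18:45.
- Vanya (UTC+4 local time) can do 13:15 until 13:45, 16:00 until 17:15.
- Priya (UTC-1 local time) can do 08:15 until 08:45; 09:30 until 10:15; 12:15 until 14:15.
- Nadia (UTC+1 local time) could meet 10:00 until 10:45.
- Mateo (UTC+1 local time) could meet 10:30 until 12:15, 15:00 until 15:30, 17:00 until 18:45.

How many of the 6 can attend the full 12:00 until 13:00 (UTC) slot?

Alice in UTC: 10:30-11:15, 14:45-16:00 (subtract 4h to convert from UTC+4).
Rosa in UTC: 09:00-09:30, 10:45-12:00, 13:00-14:00, 16:15-17:45 (subtract 1h to convert from UTC+1).
Vanya in UTC: 09:15-09:45, 12:00-13:15 (subtract 4h to convert from UTC+4).
Priya in UTC: 09:15-09:45, 10:30-11:15, 13:15-15:15 (add 1h to convert from UTC-1).
Nadia in UTC: 09:00-09:45 (subtract 1h to convert from UTC+1).
Mateo in UTC: 09:30-11:15, 14:00-14:30, 16:00-17:45 (subtract 1h to convert from UTC+1).
Vanya can make the full 12:00-13:00 slot — that's 1.

1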